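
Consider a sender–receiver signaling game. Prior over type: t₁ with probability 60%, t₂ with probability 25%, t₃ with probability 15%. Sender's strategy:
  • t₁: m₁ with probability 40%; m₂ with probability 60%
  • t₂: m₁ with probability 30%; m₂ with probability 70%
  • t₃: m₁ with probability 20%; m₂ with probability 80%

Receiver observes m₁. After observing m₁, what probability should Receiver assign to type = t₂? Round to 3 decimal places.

0.217

P(m₁) = 0.6·0.4 + 0.25·0.3 + 0.15·0.2 = 0.345
P(t₂ | m₁) = (0.25·0.3) / 0.345 = 0.075 / 0.345 = 0.217391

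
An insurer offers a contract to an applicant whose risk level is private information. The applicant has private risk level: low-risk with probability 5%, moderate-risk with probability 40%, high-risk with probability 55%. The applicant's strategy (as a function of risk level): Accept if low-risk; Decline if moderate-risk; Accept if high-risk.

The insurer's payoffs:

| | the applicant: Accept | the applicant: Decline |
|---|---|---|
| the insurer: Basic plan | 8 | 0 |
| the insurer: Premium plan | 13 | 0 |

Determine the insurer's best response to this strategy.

Premium plan

E[Basic plan] = 0.05·(8) + 0.4·(0) + 0.55·(8) = 4.8
E[Premium plan] = 0.05·(13) + 0.4·(0) + 0.55·(13) = 7.8
Best response: Premium plan (7.8 is the largest).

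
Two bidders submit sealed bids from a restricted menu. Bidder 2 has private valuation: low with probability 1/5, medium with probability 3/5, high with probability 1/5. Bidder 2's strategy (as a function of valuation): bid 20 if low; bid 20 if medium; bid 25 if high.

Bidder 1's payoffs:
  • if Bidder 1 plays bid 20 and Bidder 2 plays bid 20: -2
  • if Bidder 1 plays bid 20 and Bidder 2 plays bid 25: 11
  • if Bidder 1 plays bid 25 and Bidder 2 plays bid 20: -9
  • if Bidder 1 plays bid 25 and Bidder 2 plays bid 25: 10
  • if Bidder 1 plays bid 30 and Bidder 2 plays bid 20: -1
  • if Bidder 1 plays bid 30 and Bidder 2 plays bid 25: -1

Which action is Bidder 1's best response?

bid 20

Compute Bidder 1's expected payoff for each action, taking the expectation over Bidder 2's type.
E[bid 20] = 1/5·(-2) + 3/5·(-2) + 1/5·(11) = 3/5
E[bid 25] = 1/5·(-9) + 3/5·(-9) + 1/5·(10) = -26/5
E[bid 30] = 1/5·(-1) + 3/5·(-1) + 1/5·(-1) = -1
Best response: bid 20 (3/5 is the largest).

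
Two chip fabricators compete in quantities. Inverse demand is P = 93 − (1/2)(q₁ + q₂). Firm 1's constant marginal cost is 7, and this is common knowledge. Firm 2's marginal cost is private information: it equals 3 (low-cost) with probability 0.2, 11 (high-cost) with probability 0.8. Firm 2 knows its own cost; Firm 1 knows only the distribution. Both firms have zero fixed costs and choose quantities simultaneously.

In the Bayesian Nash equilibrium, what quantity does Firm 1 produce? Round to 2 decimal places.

Each type of Firm 2 best-responds to q₁; Firm 1 best-responds to the expected q₂ over Firm 2's types.
Firm 2 with cost c maximizes (93 − (1/2)(q₁+q₂) − c)·q₂, giving q₂(c) = (93 − c − (1/2)q₁).
E[c₂] = 0.2·3 + 0.8·11 = 9.4
Firm 1's FOC against E[q₂] yields q₁ = (93 − 2·7 + E[c₂])/(3/2) = (93 − 14 + 9.4)/(3/2) = 58.9333.

58.93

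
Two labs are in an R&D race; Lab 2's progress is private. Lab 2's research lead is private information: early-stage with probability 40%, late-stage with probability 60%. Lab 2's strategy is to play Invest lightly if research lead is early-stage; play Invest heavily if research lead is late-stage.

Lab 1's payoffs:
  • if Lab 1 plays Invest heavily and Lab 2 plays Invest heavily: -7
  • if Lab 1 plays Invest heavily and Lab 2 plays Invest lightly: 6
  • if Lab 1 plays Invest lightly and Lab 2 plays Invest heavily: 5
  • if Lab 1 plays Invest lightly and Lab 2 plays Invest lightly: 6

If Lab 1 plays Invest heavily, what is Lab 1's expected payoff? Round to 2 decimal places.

-1.80

Take the expectation over Lab 2's research lead, weighting each type's action by its prior probability.
E[Invest heavily] = 0.4·6 + 0.6·(-7) = 2.4 + (-4.2) = -1.8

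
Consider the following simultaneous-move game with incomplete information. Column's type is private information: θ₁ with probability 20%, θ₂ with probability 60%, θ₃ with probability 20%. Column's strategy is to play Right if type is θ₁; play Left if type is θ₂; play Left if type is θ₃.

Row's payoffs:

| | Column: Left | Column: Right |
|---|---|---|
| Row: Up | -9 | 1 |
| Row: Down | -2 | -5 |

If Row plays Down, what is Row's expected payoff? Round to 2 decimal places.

E[Down] = 0.2·(-5) + 0.6·(-2) + 0.2·(-2) = (-1) + (-1.2) + (-0.4) = -2.6

-2.60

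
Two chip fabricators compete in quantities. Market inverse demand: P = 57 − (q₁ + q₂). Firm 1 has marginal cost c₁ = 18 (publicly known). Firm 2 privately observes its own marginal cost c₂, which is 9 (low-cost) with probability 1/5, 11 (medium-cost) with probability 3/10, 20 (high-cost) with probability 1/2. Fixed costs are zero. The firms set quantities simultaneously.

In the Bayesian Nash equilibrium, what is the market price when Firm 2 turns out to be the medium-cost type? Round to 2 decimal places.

Firm 2 with cost c maximizes (57 − (q₁+q₂) − c)·q₂, giving q₂(c) = (57 − c − q₁)/2.
E[c₂] = 1/5·9 + 3/10·11 + 1/2·20 = 15.1
Firm 1's FOC against E[q₂] yields q₁ = (57 − 2·18 + E[c₂])/3 = (57 − 36 + 15.1)/3 = 12.0333.
q₂(medium-cost) = 16.9833, so P = 57 − (12.0333 + 16.9833) = 27.9833.

27.98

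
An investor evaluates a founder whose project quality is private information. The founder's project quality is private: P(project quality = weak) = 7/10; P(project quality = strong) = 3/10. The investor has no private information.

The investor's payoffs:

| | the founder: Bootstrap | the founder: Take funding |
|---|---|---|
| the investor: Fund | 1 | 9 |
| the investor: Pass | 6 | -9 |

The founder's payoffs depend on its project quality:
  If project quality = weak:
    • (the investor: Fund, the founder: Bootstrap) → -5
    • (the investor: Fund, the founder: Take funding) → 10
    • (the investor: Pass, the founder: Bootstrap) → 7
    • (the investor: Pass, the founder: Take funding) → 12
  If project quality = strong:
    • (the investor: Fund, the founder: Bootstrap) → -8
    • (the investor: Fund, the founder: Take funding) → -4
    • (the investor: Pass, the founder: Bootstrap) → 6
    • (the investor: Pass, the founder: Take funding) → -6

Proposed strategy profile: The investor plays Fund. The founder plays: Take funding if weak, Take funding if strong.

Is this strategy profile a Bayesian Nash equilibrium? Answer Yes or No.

Yes

The investor plays Fund: E[Fund] = 7/10·(9) + 3/10·(9) = 9; E[Pass] = -9. Best-responding. ✓
The founder (project quality weak), facing Fund: Bootstrap gives -5, Take funding gives 10. Proposed Take funding is best. ✓
The founder (project quality strong), facing Fund: Bootstrap gives -8, Take funding gives -4. Proposed Take funding is best. ✓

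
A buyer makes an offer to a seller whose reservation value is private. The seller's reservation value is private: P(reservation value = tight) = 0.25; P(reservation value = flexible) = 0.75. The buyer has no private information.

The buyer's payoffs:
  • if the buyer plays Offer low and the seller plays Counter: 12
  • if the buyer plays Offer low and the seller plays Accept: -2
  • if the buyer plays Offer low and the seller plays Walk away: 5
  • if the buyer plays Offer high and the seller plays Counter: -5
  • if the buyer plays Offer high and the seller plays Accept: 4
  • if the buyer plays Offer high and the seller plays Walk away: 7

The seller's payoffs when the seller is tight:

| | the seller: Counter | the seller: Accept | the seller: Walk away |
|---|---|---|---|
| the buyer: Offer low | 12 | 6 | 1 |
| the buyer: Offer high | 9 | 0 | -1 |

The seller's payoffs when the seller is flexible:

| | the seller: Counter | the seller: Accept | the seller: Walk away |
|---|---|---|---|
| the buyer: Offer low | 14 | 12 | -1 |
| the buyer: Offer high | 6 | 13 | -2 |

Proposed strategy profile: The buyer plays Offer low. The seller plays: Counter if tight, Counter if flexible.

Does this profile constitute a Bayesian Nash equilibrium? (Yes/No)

Yes

The buyer plays Offer low: E[Offer low] = 0.25·(12) + 0.75·(12) = 12; E[Offer high] = -5. Best-responding. ✓
The seller (reservation value tight), facing Offer low: Counter gives 12, Accept gives 6, Walk away gives 1. Proposed Counter is best. ✓
The seller (reservation value flexible), facing Offer low: Counter gives 14, Accept gives 12, Walk away gives -1. Proposed Counter is best. ✓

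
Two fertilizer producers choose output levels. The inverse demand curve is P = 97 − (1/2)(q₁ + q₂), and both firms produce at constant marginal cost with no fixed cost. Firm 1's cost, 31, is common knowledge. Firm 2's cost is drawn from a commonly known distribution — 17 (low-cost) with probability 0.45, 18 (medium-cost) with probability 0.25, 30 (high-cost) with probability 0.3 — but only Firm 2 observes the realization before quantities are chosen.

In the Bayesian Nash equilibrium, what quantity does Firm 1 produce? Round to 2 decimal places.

37.43

Type-c best response for Firm 2: q₂(c) = (97 − c) − q₁/2.
Firm 1 maximizes expected profit; its first-order condition is 97 − q₁ − (1/2)E[q₂] − 31 = 0.
Substituting E[q₂] and solving: E[c₂] = 21.15, so q₁ = (97 − 2·31 + 21.15)/(3/2) = 37.4333.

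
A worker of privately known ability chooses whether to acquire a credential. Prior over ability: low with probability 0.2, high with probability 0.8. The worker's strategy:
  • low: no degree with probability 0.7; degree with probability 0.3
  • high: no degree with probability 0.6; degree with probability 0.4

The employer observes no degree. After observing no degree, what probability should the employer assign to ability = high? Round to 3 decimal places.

Apply Bayes' rule using the sender's strategy as the likelihood.
P(no degree) = 0.2·0.7 + 0.8·0.6 = 0.62
P(high | no degree) = (0.8·0.6) / 0.62 = 0.48 / 0.62 = 0.774194

0.774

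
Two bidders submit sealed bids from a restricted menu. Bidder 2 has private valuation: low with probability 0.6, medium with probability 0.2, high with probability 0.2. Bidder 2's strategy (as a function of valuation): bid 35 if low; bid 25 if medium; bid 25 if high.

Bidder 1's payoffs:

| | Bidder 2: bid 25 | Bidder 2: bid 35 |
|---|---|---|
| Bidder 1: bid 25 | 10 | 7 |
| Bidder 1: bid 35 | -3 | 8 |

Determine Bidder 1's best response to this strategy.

Compute Bidder 1's expected payoff for each action, taking the expectation over Bidder 2's type.
E[bid 25] = 0.6·(7) + 0.2·(10) + 0.2·(10) = 8.2
E[bid 35] = 0.6·(8) + 0.2·(-3) + 0.2·(-3) = 3.6
Best response: bid 25 (8.2 is the largest).

bid 25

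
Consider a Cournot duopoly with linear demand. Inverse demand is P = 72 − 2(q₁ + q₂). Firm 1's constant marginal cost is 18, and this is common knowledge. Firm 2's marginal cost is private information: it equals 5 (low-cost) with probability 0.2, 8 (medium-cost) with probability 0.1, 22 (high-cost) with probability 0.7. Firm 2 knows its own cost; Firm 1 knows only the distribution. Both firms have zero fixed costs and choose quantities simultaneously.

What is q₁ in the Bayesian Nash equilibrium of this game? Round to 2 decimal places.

8.87

Type-c best response for Firm 2: q₂(c) = (72 − c)/4 − q₁/2.
Firm 1 maximizes expected profit; its first-order condition is 72 − 4q₁ − 2E[q₂] − 18 = 0.
Substituting E[q₂] and solving: E[c₂] = 17.2, so q₁ = (72 − 2·18 + 17.2)/6 = 8.86667.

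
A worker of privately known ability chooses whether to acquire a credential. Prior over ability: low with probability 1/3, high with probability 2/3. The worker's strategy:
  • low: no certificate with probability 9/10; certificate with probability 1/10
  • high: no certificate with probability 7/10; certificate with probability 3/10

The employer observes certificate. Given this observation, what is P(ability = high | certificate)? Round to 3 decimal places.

P(certificate) = (1/3)·(1/10) + (2/3)·(3/10) = 7/30
P(high | certificate) = ((2/3)·(3/10)) / (7/30) = (1/5) / (7/30) = 6/7

0.857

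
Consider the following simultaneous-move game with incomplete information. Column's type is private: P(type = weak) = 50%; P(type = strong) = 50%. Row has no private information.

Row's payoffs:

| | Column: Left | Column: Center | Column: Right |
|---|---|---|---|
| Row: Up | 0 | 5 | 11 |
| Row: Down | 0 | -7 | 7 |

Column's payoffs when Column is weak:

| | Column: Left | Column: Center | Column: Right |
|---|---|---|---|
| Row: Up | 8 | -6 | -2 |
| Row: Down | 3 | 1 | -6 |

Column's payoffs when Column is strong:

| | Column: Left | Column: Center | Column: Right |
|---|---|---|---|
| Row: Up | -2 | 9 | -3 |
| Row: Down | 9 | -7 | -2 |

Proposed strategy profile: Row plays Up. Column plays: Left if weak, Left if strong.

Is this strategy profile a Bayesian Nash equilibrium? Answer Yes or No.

A profile is a BNE iff every type of every player is best-responding given beliefs about the other side.
Row plays Up: E[Up] = 0.5·(0) + 0.5·(0) = 0; E[Down] = 0. Best-responding. ✓
Column (type weak), facing Up: Left gives 8, Center gives -6, Right gives -2. Proposed Left is best. ✓
Column (type strong), facing Up: Left gives -2, Center gives 9, Right gives -3. Proposed Left is not best — profitable deviation exists. ✗

No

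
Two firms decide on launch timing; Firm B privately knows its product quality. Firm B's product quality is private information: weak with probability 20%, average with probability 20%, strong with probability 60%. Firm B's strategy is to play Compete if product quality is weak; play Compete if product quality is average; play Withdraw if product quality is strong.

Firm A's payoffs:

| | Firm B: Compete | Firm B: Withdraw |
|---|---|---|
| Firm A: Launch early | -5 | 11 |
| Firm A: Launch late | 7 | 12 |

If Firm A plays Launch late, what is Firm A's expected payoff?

10

Take the expectation over Firm B's product quality, weighting each type's action by its prior probability.
E[Launch late] = 0.2·7 + 0.2·7 + 0.6·12 = 1.4 + 1.4 + 7.2 = 10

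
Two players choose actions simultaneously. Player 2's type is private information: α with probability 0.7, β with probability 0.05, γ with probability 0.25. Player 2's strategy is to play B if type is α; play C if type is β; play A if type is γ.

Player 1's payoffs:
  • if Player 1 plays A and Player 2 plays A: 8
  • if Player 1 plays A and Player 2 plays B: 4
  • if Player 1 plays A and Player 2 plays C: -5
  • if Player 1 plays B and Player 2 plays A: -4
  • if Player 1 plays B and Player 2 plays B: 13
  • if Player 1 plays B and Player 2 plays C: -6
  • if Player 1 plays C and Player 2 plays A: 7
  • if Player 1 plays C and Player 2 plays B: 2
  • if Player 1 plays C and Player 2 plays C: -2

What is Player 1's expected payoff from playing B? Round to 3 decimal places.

7.800

E[B] = 0.7·13 + 0.05·(-6) + 0.25·(-4) = 9.1 + (-0.3) + (-1) = 7.8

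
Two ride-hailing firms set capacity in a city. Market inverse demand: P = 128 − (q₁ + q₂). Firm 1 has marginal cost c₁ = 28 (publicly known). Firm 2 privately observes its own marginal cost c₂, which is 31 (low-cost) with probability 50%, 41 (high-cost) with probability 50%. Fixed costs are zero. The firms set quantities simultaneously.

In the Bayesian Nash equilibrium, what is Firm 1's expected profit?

1296

Type-c best response for Firm 2: q₂(c) = (128 − c)/2 − q₁/2.
Firm 1 maximizes expected profit; its first-order condition is 128 − 2q₁ − E[q₂] − 28 = 0.
Substituting E[q₂] and solving: E[c₂] = 36, so q₁ = (128 − 2·28 + 36)/3 = 36.
E[P] = 128 − (q₁ + E[q₂]) = 64; Firm 1's expected profit = (E[P] − 28)·q₁ = (64 − 28)·36 = 1296.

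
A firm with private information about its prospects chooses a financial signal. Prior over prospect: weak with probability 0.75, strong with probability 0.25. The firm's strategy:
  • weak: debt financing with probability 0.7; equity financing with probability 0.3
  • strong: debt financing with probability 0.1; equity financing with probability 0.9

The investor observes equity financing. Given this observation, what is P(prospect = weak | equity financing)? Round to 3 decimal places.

Apply Bayes' rule using the sender's strategy as the likelihood.
P(equity financing) = 0.75·0.3 + 0.25·0.9 = 0.45
P(weak | equity financing) = (0.75·0.3) / 0.45 = 0.225 / 0.45 = 0.5

0.500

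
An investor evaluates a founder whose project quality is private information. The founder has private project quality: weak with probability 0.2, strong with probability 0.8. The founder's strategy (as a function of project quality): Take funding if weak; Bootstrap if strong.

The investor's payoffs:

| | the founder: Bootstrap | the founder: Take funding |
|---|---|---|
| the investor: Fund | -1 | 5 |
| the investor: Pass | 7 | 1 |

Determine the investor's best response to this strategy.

Pass

E[Fund] = 0.2·(5) + 0.8·(-1) = 0.2
E[Pass] = 0.2·(1) + 0.8·(7) = 5.8
Best response: Pass (5.8 is the largest).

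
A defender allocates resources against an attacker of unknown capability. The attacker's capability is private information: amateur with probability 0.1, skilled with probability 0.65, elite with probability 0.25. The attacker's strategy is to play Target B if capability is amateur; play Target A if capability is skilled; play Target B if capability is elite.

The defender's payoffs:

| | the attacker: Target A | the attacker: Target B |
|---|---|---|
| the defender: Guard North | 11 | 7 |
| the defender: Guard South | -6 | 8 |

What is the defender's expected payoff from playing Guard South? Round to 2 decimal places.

-1.10

Take the expectation over the attacker's capability, weighting each type's action by its prior probability.
E[Guard South] = 0.1·8 + 0.65·(-6) + 0.25·8 = 0.8 + (-3.9) + 2 = -1.1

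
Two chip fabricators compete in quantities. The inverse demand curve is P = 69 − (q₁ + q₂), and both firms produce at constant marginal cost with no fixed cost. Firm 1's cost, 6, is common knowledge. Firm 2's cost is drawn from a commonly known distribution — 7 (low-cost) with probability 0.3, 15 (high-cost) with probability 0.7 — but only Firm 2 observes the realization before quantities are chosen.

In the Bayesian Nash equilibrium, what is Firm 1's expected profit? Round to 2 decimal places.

538.24

Firm 2 with cost c maximizes (69 − (q₁+q₂) − c)·q₂, giving q₂(c) = (69 − c − q₁)/2.
E[c₂] = 0.3·7 + 0.7·15 = 12.6
Firm 1's FOC against E[q₂] yields q₁ = (69 − 2·6 + E[c₂])/3 = (69 − 12 + 12.6)/3 = 23.2.
E[P] = 69 − (q₁ + E[q₂]) = 29.2; Firm 1's expected profit = (E[P] − 6)·q₁ = (29.2 − 6)·23.2 = 538.24.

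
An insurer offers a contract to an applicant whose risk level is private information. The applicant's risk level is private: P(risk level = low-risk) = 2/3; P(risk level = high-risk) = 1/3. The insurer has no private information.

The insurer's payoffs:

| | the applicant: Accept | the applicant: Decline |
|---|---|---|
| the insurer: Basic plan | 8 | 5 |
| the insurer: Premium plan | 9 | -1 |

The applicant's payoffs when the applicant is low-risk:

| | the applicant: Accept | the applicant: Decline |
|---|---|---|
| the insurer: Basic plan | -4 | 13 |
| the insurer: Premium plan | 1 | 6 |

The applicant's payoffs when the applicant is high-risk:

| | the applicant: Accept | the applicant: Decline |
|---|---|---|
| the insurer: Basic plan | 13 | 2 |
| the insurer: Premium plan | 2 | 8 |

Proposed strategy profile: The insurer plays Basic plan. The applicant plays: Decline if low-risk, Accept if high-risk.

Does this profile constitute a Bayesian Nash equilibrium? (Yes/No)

Yes

A profile is a BNE iff every type of every player is best-responding given beliefs about the other side.
The insurer plays Basic plan: E[Basic plan] = 2/3·(5) + 1/3·(8) = 6; E[Premium plan] = 7/3. Best-responding. ✓
The applicant (risk level low-risk), facing Basic plan: Accept gives -4, Decline gives 13. Proposed Decline is best. ✓
The applicant (risk level high-risk), facing Basic plan: Accept gives 13, Decline gives 2. Proposed Accept is best. ✓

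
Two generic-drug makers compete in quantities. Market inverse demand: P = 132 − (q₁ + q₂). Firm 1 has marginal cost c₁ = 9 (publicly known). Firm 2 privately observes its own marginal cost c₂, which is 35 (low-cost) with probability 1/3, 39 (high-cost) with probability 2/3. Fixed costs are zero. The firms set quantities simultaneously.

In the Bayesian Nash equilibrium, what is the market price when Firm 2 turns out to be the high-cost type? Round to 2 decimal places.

60.22

Each type of Firm 2 best-responds to q₁; Firm 1 best-responds to the expected q₂ over Firm 2's types.
Firm 2 with cost c maximizes (132 − (q₁+q₂) − c)·q₂, giving q₂(c) = (132 − c − q₁)/2.
E[c₂] = 1/3·35 + 2/3·39 = 37.6667
Firm 1's FOC against E[q₂] yields q₁ = (132 − 2·9 + E[c₂])/3 = (132 − 18 + 37.6667)/3 = 50.5556.
q₂(high-cost) = 21.2222, so P = 132 − (50.5556 + 21.2222) = 60.2222.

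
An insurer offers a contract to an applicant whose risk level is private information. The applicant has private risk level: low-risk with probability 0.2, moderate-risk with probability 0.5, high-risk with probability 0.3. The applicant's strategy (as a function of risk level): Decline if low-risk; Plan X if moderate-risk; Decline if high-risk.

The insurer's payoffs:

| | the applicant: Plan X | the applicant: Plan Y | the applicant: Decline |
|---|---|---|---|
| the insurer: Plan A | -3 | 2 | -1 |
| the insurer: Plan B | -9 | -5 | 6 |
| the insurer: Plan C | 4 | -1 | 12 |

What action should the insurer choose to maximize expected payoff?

E[Plan A] = 0.2·(-1) + 0.5·(-3) + 0.3·(-1) = -2
E[Plan B] = 0.2·(6) + 0.5·(-9) + 0.3·(6) = -1.5
E[Plan C] = 0.2·(12) + 0.5·(4) + 0.3·(12) = 8
Best response: Plan C (8 is the largest).

Plan C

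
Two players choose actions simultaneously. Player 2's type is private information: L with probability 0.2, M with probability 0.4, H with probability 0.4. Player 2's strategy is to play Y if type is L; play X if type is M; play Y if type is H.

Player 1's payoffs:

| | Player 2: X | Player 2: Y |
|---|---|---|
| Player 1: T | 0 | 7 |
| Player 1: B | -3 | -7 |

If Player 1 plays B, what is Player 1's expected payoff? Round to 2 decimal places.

E[B] = 0.2·(-7) + 0.4·(-3) + 0.4·(-7) = (-1.4) + (-1.2) + (-2.8) = -5.4

-5.40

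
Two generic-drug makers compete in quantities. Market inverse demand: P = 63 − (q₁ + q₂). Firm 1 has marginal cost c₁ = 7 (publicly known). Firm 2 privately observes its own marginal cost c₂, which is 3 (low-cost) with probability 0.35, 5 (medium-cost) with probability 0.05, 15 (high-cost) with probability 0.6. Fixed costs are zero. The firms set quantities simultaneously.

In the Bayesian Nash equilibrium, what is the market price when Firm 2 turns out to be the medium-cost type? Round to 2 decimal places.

Each type of Firm 2 best-responds to q₁; Firm 1 best-responds to the expected q₂ over Firm 2's types.
Firm 2 with cost c maximizes (63 − (q₁+q₂) − c)·q₂, giving q₂(c) = (63 − c − q₁)/2.
E[c₂] = 0.35·3 + 0.05·5 + 0.6·15 = 10.3
Firm 1's FOC against E[q₂] yields q₁ = (63 − 2·7 + E[c₂])/3 = (63 − 14 + 10.3)/3 = 19.7667.
q₂(medium-cost) = 19.1167, so P = 63 − (19.7667 + 19.1167) = 24.1167.

24.12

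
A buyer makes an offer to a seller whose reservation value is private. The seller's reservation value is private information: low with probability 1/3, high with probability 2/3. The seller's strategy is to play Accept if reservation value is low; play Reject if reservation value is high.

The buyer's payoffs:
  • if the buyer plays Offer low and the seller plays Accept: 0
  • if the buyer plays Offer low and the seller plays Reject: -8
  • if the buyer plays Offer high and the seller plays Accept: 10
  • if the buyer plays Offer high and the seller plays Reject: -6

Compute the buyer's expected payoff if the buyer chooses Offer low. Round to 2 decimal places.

E[Offer low] = 1/3·0 + 2/3·(-8) = 0 + (-16/3) = -16/3

-5.33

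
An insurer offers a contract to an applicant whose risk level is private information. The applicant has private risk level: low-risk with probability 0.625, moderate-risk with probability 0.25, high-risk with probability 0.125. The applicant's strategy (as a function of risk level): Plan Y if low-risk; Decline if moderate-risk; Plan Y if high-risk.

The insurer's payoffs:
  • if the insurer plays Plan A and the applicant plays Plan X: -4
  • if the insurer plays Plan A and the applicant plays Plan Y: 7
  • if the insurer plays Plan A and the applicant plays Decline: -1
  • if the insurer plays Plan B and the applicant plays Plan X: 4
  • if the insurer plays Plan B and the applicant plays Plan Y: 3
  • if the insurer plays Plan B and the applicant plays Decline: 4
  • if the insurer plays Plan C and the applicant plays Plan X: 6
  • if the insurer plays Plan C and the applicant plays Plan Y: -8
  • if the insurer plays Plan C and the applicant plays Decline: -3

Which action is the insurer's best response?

E[Plan A] = 0.625·(7) + 0.25·(-1) + 0.125·(7) = 5
E[Plan B] = 0.625·(3) + 0.25·(4) + 0.125·(3) = 3.25
E[Plan C] = 0.625·(-8) + 0.25·(-3) + 0.125·(-8) = -6.75
Best response: Plan A (5 is the largest).

Plan A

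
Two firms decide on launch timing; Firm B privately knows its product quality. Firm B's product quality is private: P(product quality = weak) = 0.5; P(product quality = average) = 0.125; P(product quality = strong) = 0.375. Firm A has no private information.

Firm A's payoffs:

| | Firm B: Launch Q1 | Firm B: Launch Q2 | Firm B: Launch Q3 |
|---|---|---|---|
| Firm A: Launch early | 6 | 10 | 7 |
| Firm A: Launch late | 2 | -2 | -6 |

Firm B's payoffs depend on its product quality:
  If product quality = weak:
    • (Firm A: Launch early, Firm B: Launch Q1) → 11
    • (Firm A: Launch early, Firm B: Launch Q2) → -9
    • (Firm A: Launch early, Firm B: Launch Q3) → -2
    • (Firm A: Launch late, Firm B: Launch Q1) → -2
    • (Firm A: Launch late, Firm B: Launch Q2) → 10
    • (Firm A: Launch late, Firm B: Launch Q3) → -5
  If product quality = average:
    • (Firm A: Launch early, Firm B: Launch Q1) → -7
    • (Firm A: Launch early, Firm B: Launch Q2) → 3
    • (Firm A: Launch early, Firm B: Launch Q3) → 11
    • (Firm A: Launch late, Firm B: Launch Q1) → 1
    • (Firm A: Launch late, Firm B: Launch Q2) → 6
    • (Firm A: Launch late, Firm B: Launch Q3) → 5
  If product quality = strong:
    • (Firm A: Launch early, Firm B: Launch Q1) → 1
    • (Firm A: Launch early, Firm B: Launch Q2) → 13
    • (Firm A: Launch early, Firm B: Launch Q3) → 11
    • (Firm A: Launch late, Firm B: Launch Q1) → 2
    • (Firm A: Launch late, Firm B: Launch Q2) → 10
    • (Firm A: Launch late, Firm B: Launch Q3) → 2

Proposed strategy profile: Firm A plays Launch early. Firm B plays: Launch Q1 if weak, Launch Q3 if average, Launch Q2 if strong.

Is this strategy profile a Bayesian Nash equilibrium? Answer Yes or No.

A profile is a BNE iff every type of every player is best-responding given beliefs about the other side.
Firm A plays Launch early: E[Launch early] = 0.5·(6) + 0.125·(7) + 0.375·(10) = 7.625; E[Launch late] = -0.5. Best-responding. ✓
Firm B (product quality weak), facing Launch early: Launch Q1 gives 11, Launch Q2 gives -9, Launch Q3 gives -2. Proposed Launch Q1 is best. ✓
Firm B (product quality average), facing Launch early: Launch Q1 gives -7, Launch Q2 gives 3, Launch Q3 gives 11. Proposed Launch Q3 is best. ✓
Firm B (product quality strong), facing Launch early: Launch Q1 gives 1, Launch Q2 gives 13, Launch Q3 gives 11. Proposed Launch Q2 is best. ✓

Yes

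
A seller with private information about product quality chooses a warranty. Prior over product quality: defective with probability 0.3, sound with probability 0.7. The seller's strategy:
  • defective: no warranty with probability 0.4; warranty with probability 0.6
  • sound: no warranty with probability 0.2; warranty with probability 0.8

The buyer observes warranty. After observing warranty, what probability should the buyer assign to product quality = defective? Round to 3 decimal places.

P(warranty) = 0.3·0.6 + 0.7·0.8 = 0.74
P(defective | warranty) = (0.3·0.6) / 0.74 = 0.18 / 0.74 = 0.243243

0.243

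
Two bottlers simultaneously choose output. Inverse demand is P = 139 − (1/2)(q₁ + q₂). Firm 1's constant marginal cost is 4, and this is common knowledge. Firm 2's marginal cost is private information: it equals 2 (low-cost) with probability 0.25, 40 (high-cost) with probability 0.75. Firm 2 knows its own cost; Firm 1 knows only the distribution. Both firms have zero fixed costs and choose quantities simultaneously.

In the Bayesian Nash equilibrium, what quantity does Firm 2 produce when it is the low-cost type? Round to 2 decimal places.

83.17

Firm 2 with cost c maximizes (139 − (1/2)(q₁+q₂) − c)·q₂, giving q₂(c) = (139 − c − (1/2)q₁).
E[c₂] = 0.25·2 + 0.75·40 = 30.5
Firm 1's FOC against E[q₂] yields q₁ = (139 − 2·4 + E[c₂])/(3/2) = (139 − 8 + 30.5)/(3/2) = 107.667.
q₂(low-cost) = (139 − 2 − (1/2)·107.667) = 83.1667.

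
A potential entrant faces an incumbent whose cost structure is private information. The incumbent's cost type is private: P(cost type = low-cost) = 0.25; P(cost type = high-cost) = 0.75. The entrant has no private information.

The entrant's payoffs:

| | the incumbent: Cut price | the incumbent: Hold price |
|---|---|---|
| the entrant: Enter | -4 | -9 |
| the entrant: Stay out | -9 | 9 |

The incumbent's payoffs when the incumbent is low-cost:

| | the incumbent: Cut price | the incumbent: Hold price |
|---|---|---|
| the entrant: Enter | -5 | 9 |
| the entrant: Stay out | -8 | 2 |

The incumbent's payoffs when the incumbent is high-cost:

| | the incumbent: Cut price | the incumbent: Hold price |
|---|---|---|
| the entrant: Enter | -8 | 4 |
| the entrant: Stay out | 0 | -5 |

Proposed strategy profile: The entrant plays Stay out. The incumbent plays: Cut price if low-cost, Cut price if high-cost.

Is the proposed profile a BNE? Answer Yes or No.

No

The entrant plays Stay out: E[Stay out] = 0.25·(-9) + 0.75·(-9) = -9; E[Enter] = -4. Not best-responding. ✗
The incumbent (cost type low-cost), facing Stay out: Cut price gives -8, Hold price gives 2. Proposed Cut price is not best — profitable deviation exists. ✗
The incumbent (cost type high-cost), facing Stay out: Cut price gives 0, Hold price gives -5. Proposed Cut price is best. ✓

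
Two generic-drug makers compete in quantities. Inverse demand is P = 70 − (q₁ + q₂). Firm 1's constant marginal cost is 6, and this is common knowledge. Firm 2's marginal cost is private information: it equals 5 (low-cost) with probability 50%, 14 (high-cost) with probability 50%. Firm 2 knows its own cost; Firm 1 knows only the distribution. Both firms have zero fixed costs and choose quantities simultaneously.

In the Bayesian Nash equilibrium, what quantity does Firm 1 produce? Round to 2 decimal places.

Firm 2 with cost c maximizes (70 − (q₁+q₂) − c)·q₂, giving q₂(c) = (70 − c − q₁)/2.
E[c₂] = 0.5·5 + 0.5·14 = 9.5
Firm 1's FOC against E[q₂] yields q₁ = (70 − 2·6 + E[c₂])/3 = (70 − 12 + 9.5)/3 = 22.5.

22.50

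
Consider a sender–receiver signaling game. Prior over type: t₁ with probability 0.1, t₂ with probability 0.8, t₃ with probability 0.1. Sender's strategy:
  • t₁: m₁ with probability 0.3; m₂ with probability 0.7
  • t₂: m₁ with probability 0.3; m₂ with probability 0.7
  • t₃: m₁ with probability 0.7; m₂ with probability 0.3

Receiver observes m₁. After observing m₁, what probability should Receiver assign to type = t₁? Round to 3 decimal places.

Apply Bayes' rule using the sender's strategy as the likelihood.
P(m₁) = 0.1·0.3 + 0.8·0.3 + 0.1·0.7 = 0.34
P(t₁ | m₁) = (0.1·0.3) / 0.34 = 0.03 / 0.34 = 0.0882353

0.088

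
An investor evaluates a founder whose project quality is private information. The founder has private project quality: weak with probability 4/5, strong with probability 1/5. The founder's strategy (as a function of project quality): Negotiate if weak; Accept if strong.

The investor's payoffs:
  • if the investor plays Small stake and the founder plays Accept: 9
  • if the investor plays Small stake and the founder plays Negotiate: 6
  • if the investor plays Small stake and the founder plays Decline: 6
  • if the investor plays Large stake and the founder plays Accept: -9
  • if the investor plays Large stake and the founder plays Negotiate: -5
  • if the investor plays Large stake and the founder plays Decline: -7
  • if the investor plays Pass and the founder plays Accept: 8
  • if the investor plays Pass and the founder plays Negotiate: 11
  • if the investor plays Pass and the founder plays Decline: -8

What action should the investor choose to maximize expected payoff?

E[Small stake] = 4/5·(6) + 1/5·(9) = 33/5
E[Large stake] = 4/5·(-5) + 1/5·(-9) = -29/5
E[Pass] = 4/5·(11) + 1/5·(8) = 52/5
Best response: Pass (52/5 is the largest).

Pass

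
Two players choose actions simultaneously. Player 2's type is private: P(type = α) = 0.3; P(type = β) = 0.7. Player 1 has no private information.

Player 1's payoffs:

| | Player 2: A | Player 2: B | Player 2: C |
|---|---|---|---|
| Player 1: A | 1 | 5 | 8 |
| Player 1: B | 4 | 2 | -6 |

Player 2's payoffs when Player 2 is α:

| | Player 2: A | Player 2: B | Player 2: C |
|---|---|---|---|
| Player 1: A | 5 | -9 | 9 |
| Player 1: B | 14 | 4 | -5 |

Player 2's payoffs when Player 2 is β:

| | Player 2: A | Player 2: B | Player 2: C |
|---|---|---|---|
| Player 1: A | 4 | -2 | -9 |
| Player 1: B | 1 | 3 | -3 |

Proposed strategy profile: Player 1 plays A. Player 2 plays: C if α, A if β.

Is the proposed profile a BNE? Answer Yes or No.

Player 1 plays A: E[A] = 0.3·(8) + 0.7·(1) = 3.1; E[B] = 1. Best-responding. ✓
Player 2 (type α), facing A: A gives 5, B gives -9, C gives 9. Proposed C is best. ✓
Player 2 (type β), facing A: A gives 4, B gives -2, C gives -9. Proposed A is best. ✓

Yes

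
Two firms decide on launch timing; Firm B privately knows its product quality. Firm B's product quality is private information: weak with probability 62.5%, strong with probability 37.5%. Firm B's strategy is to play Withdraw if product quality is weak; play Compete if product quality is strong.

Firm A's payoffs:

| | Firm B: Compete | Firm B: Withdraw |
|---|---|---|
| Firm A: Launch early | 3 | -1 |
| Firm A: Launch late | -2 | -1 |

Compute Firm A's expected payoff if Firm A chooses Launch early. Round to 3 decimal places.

Take the expectation over Firm B's product quality, weighting each type's action by its prior probability.
E[Launch early] = 0.625·(-1) + 0.375·3 = (-0.625) + 1.125 = 0.5

0.500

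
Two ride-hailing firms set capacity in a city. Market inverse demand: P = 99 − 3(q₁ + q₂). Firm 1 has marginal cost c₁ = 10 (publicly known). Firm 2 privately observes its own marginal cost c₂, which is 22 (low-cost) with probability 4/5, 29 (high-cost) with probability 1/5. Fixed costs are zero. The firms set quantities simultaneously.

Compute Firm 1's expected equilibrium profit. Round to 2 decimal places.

Type-c best response for Firm 2: q₂(c) = (99 − c)/6 − q₁/2.
Firm 1 maximizes expected profit; its first-order condition is 99 − 6q₁ − 3E[q₂] − 10 = 0.
Substituting E[q₂] and solving: E[c₂] = 23.4, so q₁ = (99 − 2·10 + 23.4)/9 = 11.3778.
E[P] = 99 − 3·(q₁ + E[q₂]) = 44.1333; Firm 1's expected profit = (E[P] − 10)·q₁ = (44.1333 − 10)·11.3778 = 388.361.

388.36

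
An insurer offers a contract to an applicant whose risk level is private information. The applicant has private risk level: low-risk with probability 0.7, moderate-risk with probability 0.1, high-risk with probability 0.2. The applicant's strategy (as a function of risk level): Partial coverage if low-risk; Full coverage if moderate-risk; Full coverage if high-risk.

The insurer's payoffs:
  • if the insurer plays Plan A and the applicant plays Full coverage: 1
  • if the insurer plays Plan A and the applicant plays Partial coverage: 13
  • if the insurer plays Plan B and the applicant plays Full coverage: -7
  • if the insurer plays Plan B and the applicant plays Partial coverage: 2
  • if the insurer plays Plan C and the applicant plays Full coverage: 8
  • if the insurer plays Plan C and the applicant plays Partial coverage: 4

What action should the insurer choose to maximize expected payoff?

Plan A

E[Plan A] = 0.7·(13) + 0.1·(1) + 0.2·(1) = 9.4
E[Plan B] = 0.7·(2) + 0.1·(-7) + 0.2·(-7) = -0.7
E[Plan C] = 0.7·(4) + 0.1·(8) + 0.2·(8) = 5.2
Best response: Plan A (9.4 is the largest).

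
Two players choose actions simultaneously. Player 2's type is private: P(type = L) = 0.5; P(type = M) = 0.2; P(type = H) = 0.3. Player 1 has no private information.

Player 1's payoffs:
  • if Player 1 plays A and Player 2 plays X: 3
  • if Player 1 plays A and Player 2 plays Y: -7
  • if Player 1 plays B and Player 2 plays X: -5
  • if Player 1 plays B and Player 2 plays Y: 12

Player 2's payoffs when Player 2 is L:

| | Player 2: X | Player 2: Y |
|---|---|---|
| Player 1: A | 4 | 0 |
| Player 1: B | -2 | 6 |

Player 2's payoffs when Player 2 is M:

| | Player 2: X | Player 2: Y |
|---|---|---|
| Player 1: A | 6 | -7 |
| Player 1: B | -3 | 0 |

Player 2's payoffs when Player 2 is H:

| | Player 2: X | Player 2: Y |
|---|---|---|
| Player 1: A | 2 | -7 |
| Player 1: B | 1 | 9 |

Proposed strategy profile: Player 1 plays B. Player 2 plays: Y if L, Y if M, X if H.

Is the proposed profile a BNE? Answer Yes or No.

Player 1 plays B: E[B] = 0.5·(12) + 0.2·(12) + 0.3·(-5) = 6.9; E[A] = -4. Best-responding. ✓
Player 2 (type L), facing B: X gives -2, Y gives 6. Proposed Y is best. ✓
Player 2 (type M), facing B: X gives -3, Y gives 0. Proposed Y is best. ✓
Player 2 (type H), facing B: X gives 1, Y gives 9. Proposed X is not best — profitable deviation exists. ✗

No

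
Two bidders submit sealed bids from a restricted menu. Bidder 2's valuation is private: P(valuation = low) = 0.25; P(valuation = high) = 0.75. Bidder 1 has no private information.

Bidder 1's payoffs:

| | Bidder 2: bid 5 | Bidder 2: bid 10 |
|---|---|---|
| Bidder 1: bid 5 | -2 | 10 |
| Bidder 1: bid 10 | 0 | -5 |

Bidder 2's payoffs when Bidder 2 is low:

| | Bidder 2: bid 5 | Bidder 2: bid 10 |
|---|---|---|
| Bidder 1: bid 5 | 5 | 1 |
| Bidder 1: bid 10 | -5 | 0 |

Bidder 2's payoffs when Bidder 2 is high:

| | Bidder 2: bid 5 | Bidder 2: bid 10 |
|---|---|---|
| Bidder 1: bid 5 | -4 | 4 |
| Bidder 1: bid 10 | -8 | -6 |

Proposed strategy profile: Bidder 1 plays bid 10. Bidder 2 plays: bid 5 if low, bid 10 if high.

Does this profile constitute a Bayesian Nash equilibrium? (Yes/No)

Bidder 1 plays bid 10: E[bid 10] = 0.25·(0) + 0.75·(-5) = -3.75; E[bid 5] = 7. Not best-responding. ✗
Bidder 2 (valuation low), facing bid 10: bid 5 gives -5, bid 10 gives 0. Proposed bid 5 is not best — profitable deviation exists. ✗
Bidder 2 (valuation high), facing bid 10: bid 5 gives -8, bid 10 gives -6. Proposed bid 10 is best. ✓

No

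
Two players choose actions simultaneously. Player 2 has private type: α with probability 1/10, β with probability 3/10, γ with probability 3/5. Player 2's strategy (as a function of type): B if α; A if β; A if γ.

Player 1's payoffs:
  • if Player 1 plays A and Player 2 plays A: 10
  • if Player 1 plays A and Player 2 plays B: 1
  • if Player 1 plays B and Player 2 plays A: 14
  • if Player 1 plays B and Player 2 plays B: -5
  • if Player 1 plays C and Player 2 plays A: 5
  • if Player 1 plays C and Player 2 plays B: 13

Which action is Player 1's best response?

B

E[A] = 1/10·(1) + 3/10·(10) + 3/5·(10) = 91/10
E[B] = 1/10·(-5) + 3/10·(14) + 3/5·(14) = 121/10
E[C] = 1/10·(13) + 3/10·(5) + 3/5·(5) = 29/5
Best response: B (121/10 is the largest).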